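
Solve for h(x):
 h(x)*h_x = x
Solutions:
 h(x) = -sqrt(C1 + x^2)
 h(x) = sqrt(C1 + x^2)


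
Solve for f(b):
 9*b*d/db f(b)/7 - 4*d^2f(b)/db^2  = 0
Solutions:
 f(b) = C1 + C2*erfi(3*sqrt(14)*b/28)


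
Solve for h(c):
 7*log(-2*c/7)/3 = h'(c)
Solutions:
 h(c) = C1 + 7*c*log(-c)/3 + 7*c*(-log(7) - 1 + log(2))/3


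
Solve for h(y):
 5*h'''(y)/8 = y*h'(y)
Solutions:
 h(y) = C1 + Integral(C2*airyai(2*5^(2/3)*y/5) + C3*airybi(2*5^(2/3)*y/5), y)


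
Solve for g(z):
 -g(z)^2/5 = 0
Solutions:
 g(z) = 0


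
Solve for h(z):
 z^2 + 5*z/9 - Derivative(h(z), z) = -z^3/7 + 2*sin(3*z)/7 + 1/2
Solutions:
 h(z) = C1 + z^4/28 + z^3/3 + 5*z^2/18 - z/2 + 2*cos(3*z)/21


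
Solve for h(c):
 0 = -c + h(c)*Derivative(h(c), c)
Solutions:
 h(c) = -sqrt(C1 + c^2)
 h(c) = sqrt(C1 + c^2)


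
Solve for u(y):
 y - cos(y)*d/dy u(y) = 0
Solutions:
 u(y) = C1 + Integral(y/cos(y), y)


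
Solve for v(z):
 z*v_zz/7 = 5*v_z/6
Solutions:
 v(z) = C1 + C2*z^(41/6)


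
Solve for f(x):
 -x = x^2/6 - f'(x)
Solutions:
 f(x) = C1 + x^3/18 + x^2/2


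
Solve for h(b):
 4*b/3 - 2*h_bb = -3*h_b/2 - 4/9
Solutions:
 h(b) = C1 + C2*exp(3*b/4) - 4*b^2/9 - 40*b/27


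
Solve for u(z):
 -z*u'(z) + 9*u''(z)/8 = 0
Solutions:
 u(z) = C1 + C2*erfi(2*z/3)


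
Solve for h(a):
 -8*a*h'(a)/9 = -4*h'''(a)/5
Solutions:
 h(a) = C1 + Integral(C2*airyai(30^(1/3)*a/3) + C3*airybi(30^(1/3)*a/3), a)


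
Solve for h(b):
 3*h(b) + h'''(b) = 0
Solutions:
 h(b) = C3*exp(-3^(1/3)*b) + (C1*sin(3^(5/6)*b/2) + C2*cos(3^(5/6)*b/2))*exp(3^(1/3)*b/2)


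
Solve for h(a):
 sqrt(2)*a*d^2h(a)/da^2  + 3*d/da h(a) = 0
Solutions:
 h(a) = C1 + C2*a^(1 - 3*sqrt(2)/2)


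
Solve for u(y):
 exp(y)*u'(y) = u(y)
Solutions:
 u(y) = C1*exp(-exp(-y))


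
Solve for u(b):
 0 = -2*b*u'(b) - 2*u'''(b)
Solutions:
 u(b) = C1 + Integral(C2*airyai(-b) + C3*airybi(-b), b)


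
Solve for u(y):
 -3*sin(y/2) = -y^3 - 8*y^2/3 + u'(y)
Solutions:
 u(y) = C1 + y^4/4 + 8*y^3/9 + 6*cos(y/2)


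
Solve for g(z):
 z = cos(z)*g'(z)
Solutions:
 g(z) = C1 + Integral(z/cos(z), z)


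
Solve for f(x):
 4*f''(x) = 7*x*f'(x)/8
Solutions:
 f(x) = C1 + C2*erfi(sqrt(7)*x/8)


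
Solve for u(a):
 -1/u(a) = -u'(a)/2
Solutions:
 u(a) = -sqrt(C1 + 4*a)
 u(a) = sqrt(C1 + 4*a)


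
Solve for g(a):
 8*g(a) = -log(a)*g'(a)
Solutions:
 g(a) = C1*exp(-8*li(a))


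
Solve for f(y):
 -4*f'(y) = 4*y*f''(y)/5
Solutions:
 f(y) = C1 + C2/y^4


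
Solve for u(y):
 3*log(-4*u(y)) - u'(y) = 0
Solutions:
 -Integral(1/(log(-_y) + 2*log(2)), (_y, u(y)))/3 = C1 - y


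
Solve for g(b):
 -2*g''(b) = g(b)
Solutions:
 g(b) = C1*sin(sqrt(2)*b/2) + C2*cos(sqrt(2)*b/2)


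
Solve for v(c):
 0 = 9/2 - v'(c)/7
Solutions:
 v(c) = C1 + 63*c/2


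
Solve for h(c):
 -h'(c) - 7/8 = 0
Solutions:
 h(c) = C1 - 7*c/8


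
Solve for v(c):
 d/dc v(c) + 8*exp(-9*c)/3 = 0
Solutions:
 v(c) = C1 + 8*exp(-9*c)/27


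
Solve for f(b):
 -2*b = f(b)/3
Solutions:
 f(b) = -6*b


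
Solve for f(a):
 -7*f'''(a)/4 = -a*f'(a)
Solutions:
 f(a) = C1 + Integral(C2*airyai(14^(2/3)*a/7) + C3*airybi(14^(2/3)*a/7), a)


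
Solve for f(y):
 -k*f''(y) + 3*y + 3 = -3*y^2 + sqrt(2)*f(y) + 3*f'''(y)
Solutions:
 f(y) = C1*exp(-y*(2*2^(1/3)*k^2/(2*k^3 + sqrt(-4*k^6 + (2*k^3 + 243*sqrt(2))^2) + 243*sqrt(2))^(1/3) + 2*k + 2^(2/3)*(2*k^3 + sqrt(-4*k^6 + (2*k^3 + 243*sqrt(2))^2) + 243*sqrt(2))^(1/3))/18) + C2*exp(y*(-8*2^(1/3)*k^2/((-1 + sqrt(3)*I)*(2*k^3 + sqrt(-4*k^6 + (2*k^3 + 243*sqrt(2))^2) + 243*sqrt(2))^(1/3)) - 4*k + 2^(2/3)*(2*k^3 + sqrt(-4*k^6 + (2*k^3 + 243*sqrt(2))^2) + 243*sqrt(2))^(1/3) - 2^(2/3)*sqrt(3)*I*(2*k^3 + sqrt(-4*k^6 + (2*k^3 + 243*sqrt(2))^2) + 243*sqrt(2))^(1/3))/36) + C3*exp(y*(8*2^(1/3)*k^2/((1 + sqrt(3)*I)*(2*k^3 + sqrt(-4*k^6 + (2*k^3 + 243*sqrt(2))^2) + 243*sqrt(2))^(1/3)) - 4*k + 2^(2/3)*(2*k^3 + sqrt(-4*k^6 + (2*k^3 + 243*sqrt(2))^2) + 243*sqrt(2))^(1/3) + 2^(2/3)*sqrt(3)*I*(2*k^3 + sqrt(-4*k^6 + (2*k^3 + 243*sqrt(2))^2) + 243*sqrt(2))^(1/3))/36) - 3*k + 3*sqrt(2)*y^2/2 + 3*sqrt(2)*y/2 + 3*sqrt(2)/2


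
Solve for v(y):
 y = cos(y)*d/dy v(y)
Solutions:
 v(y) = C1 + Integral(y/cos(y), y)


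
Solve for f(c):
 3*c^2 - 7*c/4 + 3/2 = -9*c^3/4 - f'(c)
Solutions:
 f(c) = C1 - 9*c^4/16 - c^3 + 7*c^2/8 - 3*c/2


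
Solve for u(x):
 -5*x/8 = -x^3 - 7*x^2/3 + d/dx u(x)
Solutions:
 u(x) = C1 + x^4/4 + 7*x^3/9 - 5*x^2/16


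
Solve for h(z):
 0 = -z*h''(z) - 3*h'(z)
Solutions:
 h(z) = C1 + C2/z^2


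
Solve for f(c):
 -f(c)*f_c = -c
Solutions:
 f(c) = -sqrt(C1 + c^2)
 f(c) = sqrt(C1 + c^2)


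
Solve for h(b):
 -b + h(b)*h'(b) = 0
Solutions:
 h(b) = -sqrt(C1 + b^2)
 h(b) = sqrt(C1 + b^2)


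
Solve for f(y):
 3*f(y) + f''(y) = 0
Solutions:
 f(y) = C1*sin(sqrt(3)*y) + C2*cos(sqrt(3)*y)


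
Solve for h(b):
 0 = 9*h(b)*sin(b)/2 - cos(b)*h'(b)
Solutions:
 h(b) = C1/cos(b)^(9/2)


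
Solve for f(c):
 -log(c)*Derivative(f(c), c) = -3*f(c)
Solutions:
 f(c) = C1*exp(3*li(c))


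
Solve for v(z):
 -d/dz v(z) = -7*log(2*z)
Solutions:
 v(z) = C1 + 7*z*log(z) - 7*z + z*log(128)


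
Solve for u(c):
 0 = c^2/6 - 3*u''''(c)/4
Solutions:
 u(c) = C1 + C2*c + C3*c^2 + C4*c^3 + c^6/1620


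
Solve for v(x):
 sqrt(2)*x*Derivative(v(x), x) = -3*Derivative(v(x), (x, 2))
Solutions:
 v(x) = C1 + C2*erf(2^(3/4)*sqrt(3)*x/6)


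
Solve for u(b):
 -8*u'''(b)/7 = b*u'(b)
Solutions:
 u(b) = C1 + Integral(C2*airyai(-7^(1/3)*b/2) + C3*airybi(-7^(1/3)*b/2), b)


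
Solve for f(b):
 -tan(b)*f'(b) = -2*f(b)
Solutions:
 f(b) = C1*sin(b)^2


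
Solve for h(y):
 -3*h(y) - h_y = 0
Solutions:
 h(y) = C1*exp(-3*y)


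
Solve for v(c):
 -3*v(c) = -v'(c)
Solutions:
 v(c) = C1*exp(3*c)


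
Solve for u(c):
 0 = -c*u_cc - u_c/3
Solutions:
 u(c) = C1 + C2*c^(2/3)


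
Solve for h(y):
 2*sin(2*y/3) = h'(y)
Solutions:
 h(y) = C1 - 3*cos(2*y/3)


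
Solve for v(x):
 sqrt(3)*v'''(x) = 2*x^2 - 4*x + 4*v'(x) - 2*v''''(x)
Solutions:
 v(x) = C1 + C2*exp(-x*((-sqrt(3)/72 + sqrt(3)*sqrt(-1 + (-72 + sqrt(3))^2/3)/72 + 1)^(-1/3) + 4*sqrt(3) + 12*(-sqrt(3)/72 + sqrt(3)*sqrt(-1 + (-72 + sqrt(3))^2/3)/72 + 1)^(1/3))/24)*sin(sqrt(3)*x*(-12*(-sqrt(3)/72 + sqrt(3)*sqrt(-1 + 432*(-2 + sqrt(3)/36)^2)/72 + 1)^(1/3) + (-sqrt(3)/72 + sqrt(3)*sqrt(-1 + 432*(-2 + sqrt(3)/36)^2)/72 + 1)^(-1/3))/24) + C3*exp(-x*((-sqrt(3)/72 + sqrt(3)*sqrt(-1 + (-72 + sqrt(3))^2/3)/72 + 1)^(-1/3) + 4*sqrt(3) + 12*(-sqrt(3)/72 + sqrt(3)*sqrt(-1 + (-72 + sqrt(3))^2/3)/72 + 1)^(1/3))/24)*cos(sqrt(3)*x*(-12*(-sqrt(3)/72 + sqrt(3)*sqrt(-1 + 432*(-2 + sqrt(3)/36)^2)/72 + 1)^(1/3) + (-sqrt(3)/72 + sqrt(3)*sqrt(-1 + 432*(-2 + sqrt(3)/36)^2)/72 + 1)^(-1/3))/24) + C4*exp(x*(-sqrt(3)/6 + 1/(12*(-sqrt(3)/72 + sqrt(3)*sqrt(-1 + (-72 + sqrt(3))^2/3)/72 + 1)^(1/3)) + (-sqrt(3)/72 + sqrt(3)*sqrt(-1 + (-72 + sqrt(3))^2/3)/72 + 1)^(1/3))) - x^3/6 + x^2/2 - sqrt(3)*x/4


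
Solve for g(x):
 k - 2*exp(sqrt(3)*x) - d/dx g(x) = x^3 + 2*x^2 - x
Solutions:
 g(x) = C1 + k*x - x^4/4 - 2*x^3/3 + x^2/2 - 2*sqrt(3)*exp(sqrt(3)*x)/3


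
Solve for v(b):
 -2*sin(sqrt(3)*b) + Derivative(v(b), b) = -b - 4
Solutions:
 v(b) = C1 - b^2/2 - 4*b - 2*sqrt(3)*cos(sqrt(3)*b)/3


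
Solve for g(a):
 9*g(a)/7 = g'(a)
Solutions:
 g(a) = C1*exp(9*a/7)


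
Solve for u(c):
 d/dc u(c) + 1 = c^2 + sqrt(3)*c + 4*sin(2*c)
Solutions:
 u(c) = C1 + c^3/3 + sqrt(3)*c^2/2 - c - 2*cos(2*c)


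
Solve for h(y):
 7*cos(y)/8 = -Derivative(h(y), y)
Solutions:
 h(y) = C1 - 7*sin(y)/8


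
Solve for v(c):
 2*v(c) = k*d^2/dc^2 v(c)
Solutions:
 v(c) = C1*exp(-sqrt(2)*c*sqrt(1/k)) + C2*exp(sqrt(2)*c*sqrt(1/k))


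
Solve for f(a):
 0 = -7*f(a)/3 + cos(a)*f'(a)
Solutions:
 f(a) = C1*(sin(a) + 1)^(7/6)/(sin(a) - 1)^(7/6)


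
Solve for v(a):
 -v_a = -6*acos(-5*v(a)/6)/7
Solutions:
 Integral(1/acos(-5*_y/6), (_y, v(a))) = C1 + 6*a/7


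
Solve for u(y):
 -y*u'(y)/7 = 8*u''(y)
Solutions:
 u(y) = C1 + C2*erf(sqrt(7)*y/28)


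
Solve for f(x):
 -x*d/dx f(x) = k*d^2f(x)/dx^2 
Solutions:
 f(x) = C1 + C2*sqrt(k)*erf(sqrt(2)*x*sqrt(1/k)/2)


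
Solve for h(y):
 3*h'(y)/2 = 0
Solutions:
 h(y) = C1


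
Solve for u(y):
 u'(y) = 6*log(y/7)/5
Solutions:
 u(y) = C1 + 6*y*log(y)/5 - 6*y*log(7)/5 - 6*y/5


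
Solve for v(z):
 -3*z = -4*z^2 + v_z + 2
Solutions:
 v(z) = C1 + 4*z^3/3 - 3*z^2/2 - 2*z


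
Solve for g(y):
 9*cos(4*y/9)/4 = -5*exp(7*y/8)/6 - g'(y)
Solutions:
 g(y) = C1 - 20*exp(7*y/8)/21 - 81*sin(4*y/9)/16


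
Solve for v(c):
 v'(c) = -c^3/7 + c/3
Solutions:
 v(c) = C1 - c^4/28 + c^2/6


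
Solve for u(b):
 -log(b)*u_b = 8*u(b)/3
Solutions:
 u(b) = C1*exp(-8*li(b)/3)


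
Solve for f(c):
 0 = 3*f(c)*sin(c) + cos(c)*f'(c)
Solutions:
 f(c) = C1*cos(c)^3


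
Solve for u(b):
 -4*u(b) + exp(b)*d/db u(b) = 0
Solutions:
 u(b) = C1*exp(-4*exp(-b))


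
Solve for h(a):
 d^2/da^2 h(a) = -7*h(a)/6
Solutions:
 h(a) = C1*sin(sqrt(42)*a/6) + C2*cos(sqrt(42)*a/6)


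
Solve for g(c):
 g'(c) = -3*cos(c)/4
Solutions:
 g(c) = C1 - 3*sin(c)/4


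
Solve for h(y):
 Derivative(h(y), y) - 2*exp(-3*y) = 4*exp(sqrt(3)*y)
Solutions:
 h(y) = C1 + 4*sqrt(3)*exp(sqrt(3)*y)/3 - 2*exp(-3*y)/3


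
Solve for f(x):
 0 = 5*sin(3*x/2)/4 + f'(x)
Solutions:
 f(x) = C1 + 5*cos(3*x/2)/6


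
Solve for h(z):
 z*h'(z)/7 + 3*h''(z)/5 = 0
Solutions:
 h(z) = C1 + C2*erf(sqrt(210)*z/42)


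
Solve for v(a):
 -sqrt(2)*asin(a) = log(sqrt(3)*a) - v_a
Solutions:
 v(a) = C1 + a*log(a) - a + a*log(3)/2 + sqrt(2)*(a*asin(a) + sqrt(1 - a^2))


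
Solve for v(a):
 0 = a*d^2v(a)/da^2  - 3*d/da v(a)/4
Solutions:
 v(a) = C1 + C2*a^(7/4)


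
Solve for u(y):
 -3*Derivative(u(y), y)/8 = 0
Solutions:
 u(y) = C1


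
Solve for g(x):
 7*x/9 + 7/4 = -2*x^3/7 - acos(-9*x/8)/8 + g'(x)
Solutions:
 g(x) = C1 + x^4/14 + 7*x^2/18 + x*acos(-9*x/8)/8 + 7*x/4 + sqrt(64 - 81*x^2)/72


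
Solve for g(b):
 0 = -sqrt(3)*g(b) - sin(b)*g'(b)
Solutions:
 g(b) = C1*(cos(b) + 1)^(sqrt(3)/2)/(cos(b) - 1)^(sqrt(3)/2)


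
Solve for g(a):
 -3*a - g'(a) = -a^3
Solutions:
 g(a) = C1 + a^4/4 - 3*a^2/2


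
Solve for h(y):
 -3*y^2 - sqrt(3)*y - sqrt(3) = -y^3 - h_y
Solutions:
 h(y) = C1 - y^4/4 + y^3 + sqrt(3)*y^2/2 + sqrt(3)*y


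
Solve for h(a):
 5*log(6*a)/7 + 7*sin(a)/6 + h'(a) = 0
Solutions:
 h(a) = C1 - 5*a*log(a)/7 - 5*a*log(6)/7 + 5*a/7 + 7*cos(a)/6


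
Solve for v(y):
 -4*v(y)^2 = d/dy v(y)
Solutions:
 v(y) = 1/(C1 + 4*y)


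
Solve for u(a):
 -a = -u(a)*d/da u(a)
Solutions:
 u(a) = -sqrt(C1 + a^2)
 u(a) = sqrt(C1 + a^2)


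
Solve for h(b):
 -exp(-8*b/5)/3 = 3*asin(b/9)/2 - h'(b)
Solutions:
 h(b) = C1 + 3*b*asin(b/9)/2 + 3*sqrt(81 - b^2)/2 - 5*exp(-8*b/5)/24


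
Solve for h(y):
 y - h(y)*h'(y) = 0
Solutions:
 h(y) = -sqrt(C1 + y^2)
 h(y) = sqrt(C1 + y^2)


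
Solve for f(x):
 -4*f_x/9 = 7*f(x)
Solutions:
 f(x) = C1*exp(-63*x/4)


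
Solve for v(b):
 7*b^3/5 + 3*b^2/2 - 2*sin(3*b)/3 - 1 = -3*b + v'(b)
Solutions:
 v(b) = C1 + 7*b^4/20 + b^3/2 + 3*b^2/2 - b + 2*cos(3*b)/9


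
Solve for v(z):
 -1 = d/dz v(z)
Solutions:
 v(z) = C1 - z


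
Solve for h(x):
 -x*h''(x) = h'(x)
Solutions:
 h(x) = C1 + C2*log(x)


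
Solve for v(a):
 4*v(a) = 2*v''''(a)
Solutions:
 v(a) = C1*exp(-2^(1/4)*a) + C2*exp(2^(1/4)*a) + C3*sin(2^(1/4)*a) + C4*cos(2^(1/4)*a)


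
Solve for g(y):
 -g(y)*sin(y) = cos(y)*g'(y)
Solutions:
 g(y) = C1*cos(y)


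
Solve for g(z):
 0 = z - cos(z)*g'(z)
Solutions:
 g(z) = C1 + Integral(z/cos(z), z)


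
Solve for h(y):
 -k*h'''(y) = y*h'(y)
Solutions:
 h(y) = C1 + Integral(C2*airyai(y*(-1/k)^(1/3)) + C3*airybi(y*(-1/k)^(1/3)), y)


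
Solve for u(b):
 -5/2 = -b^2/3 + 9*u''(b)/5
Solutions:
 u(b) = C1 + C2*b + 5*b^4/324 - 25*b^2/36


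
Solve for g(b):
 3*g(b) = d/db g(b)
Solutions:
 g(b) = C1*exp(3*b)


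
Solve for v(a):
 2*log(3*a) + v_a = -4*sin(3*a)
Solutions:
 v(a) = C1 - 2*a*log(a) - 2*a*log(3) + 2*a + 4*cos(3*a)/3


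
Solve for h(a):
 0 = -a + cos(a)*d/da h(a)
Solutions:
 h(a) = C1 + Integral(a/cos(a), a)


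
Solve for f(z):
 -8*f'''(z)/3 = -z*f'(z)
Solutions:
 f(z) = C1 + Integral(C2*airyai(3^(1/3)*z/2) + C3*airybi(3^(1/3)*z/2), z)


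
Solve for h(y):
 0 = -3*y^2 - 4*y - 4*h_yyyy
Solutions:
 h(y) = C1 + C2*y + C3*y^2 + C4*y^3 - y^6/480 - y^5/120


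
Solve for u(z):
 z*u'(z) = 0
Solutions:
 u(z) = C1


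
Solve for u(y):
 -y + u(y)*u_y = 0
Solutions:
 u(y) = -sqrt(C1 + y^2)
 u(y) = sqrt(C1 + y^2)


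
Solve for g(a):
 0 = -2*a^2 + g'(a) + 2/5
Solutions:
 g(a) = C1 + 2*a^3/3 - 2*a/5


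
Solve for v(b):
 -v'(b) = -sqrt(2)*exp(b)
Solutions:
 v(b) = C1 + sqrt(2)*exp(b)


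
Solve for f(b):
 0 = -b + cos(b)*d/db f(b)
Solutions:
 f(b) = C1 + Integral(b/cos(b), b)


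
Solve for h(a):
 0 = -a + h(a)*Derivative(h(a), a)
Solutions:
 h(a) = -sqrt(C1 + a^2)
 h(a) = sqrt(C1 + a^2)


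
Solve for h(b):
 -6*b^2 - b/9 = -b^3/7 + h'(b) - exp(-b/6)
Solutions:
 h(b) = C1 + b^4/28 - 2*b^3 - b^2/18 - 6*exp(-b/6)


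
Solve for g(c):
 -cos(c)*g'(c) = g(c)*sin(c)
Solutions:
 g(c) = C1*cos(c)


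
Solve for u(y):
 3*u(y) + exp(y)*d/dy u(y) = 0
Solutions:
 u(y) = C1*exp(3*exp(-y))


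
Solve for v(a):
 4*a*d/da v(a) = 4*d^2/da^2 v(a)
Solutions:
 v(a) = C1 + C2*erfi(sqrt(2)*a/2)


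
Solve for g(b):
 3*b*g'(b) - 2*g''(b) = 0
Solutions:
 g(b) = C1 + C2*erfi(sqrt(3)*b/2)


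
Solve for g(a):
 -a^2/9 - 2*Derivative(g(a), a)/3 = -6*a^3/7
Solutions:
 g(a) = C1 + 9*a^4/28 - a^3/18


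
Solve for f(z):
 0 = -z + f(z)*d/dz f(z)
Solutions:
 f(z) = -sqrt(C1 + z^2)
 f(z) = sqrt(C1 + z^2)


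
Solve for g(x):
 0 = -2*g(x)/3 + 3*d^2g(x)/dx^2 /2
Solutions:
 g(x) = C1*exp(-2*x/3) + C2*exp(2*x/3)


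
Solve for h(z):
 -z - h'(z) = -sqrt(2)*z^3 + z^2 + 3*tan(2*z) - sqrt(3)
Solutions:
 h(z) = C1 + sqrt(2)*z^4/4 - z^3/3 - z^2/2 + sqrt(3)*z + 3*log(cos(2*z))/2


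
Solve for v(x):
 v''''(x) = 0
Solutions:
 v(x) = C1 + C2*x + C3*x^2 + C4*x^3


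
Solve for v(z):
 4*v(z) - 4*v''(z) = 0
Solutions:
 v(z) = C1*exp(-z) + C2*exp(z)


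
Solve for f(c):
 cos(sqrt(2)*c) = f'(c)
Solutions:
 f(c) = C1 + sqrt(2)*sin(sqrt(2)*c)/2


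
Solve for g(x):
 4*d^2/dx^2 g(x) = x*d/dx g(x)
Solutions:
 g(x) = C1 + C2*erfi(sqrt(2)*x/4)


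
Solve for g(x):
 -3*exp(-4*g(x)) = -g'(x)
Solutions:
 g(x) = log(-I*(C1 + 12*x)^(1/4))
 g(x) = log(I*(C1 + 12*x)^(1/4))
 g(x) = log(-(C1 + 12*x)^(1/4))
 g(x) = log(C1 + 12*x)/4


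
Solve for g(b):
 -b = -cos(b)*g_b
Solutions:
 g(b) = C1 + Integral(b/cos(b), b)


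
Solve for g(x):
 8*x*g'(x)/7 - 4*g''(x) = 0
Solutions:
 g(x) = C1 + C2*erfi(sqrt(7)*x/7)


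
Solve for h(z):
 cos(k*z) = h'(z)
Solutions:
 h(z) = C1 + sin(k*z)/k


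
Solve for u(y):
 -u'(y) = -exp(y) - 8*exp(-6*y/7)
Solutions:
 u(y) = C1 + exp(y) - 28*exp(-6*y/7)/3


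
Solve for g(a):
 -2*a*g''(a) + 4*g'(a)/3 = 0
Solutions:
 g(a) = C1 + C2*a^(5/3)


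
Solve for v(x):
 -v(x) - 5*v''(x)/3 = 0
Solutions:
 v(x) = C1*sin(sqrt(15)*x/5) + C2*cos(sqrt(15)*x/5)


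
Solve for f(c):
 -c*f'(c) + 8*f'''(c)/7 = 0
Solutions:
 f(c) = C1 + Integral(C2*airyai(7^(1/3)*c/2) + C3*airybi(7^(1/3)*c/2), c)


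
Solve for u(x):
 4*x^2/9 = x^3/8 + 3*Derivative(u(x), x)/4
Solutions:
 u(x) = C1 - x^4/24 + 16*x^3/81


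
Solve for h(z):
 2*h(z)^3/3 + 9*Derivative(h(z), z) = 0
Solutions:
 h(z) = -3*sqrt(6)*sqrt(-1/(C1 - 2*z))/2
 h(z) = 3*sqrt(6)*sqrt(-1/(C1 - 2*z))/2


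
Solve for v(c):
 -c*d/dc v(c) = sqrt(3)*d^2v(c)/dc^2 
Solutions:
 v(c) = C1 + C2*erf(sqrt(2)*3^(3/4)*c/6)


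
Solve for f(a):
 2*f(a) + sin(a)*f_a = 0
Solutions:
 f(a) = C1*(cos(a) + 1)/(cos(a) - 1)


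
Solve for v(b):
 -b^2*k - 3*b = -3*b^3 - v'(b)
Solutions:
 v(b) = C1 - 3*b^4/4 + b^3*k/3 + 3*b^2/2


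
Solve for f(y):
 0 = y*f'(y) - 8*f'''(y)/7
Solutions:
 f(y) = C1 + Integral(C2*airyai(7^(1/3)*y/2) + C3*airybi(7^(1/3)*y/2), y)


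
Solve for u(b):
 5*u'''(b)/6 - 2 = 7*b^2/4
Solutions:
 u(b) = C1 + C2*b + C3*b^2 + 7*b^5/200 + 2*b^3/5


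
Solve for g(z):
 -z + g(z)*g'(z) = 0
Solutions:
 g(z) = -sqrt(C1 + z^2)
 g(z) = sqrt(C1 + z^2)


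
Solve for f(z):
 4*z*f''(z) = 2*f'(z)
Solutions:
 f(z) = C1 + C2*z^(3/2)


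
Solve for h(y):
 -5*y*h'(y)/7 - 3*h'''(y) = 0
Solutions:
 h(y) = C1 + Integral(C2*airyai(-21^(2/3)*5^(1/3)*y/21) + C3*airybi(-21^(2/3)*5^(1/3)*y/21), y)


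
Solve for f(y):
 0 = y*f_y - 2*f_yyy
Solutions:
 f(y) = C1 + Integral(C2*airyai(2^(2/3)*y/2) + C3*airybi(2^(2/3)*y/2), y)


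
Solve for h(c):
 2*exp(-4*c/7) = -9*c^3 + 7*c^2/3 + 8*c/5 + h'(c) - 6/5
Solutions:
 h(c) = C1 + 9*c^4/4 - 7*c^3/9 - 4*c^2/5 + 6*c/5 - 7*exp(-4*c/7)/2


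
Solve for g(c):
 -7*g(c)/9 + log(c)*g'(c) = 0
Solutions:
 g(c) = C1*exp(7*li(c)/9)


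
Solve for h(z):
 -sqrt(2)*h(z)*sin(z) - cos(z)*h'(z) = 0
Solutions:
 h(z) = C1*cos(z)^(sqrt(2))


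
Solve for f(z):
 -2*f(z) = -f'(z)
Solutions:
 f(z) = C1*exp(2*z)


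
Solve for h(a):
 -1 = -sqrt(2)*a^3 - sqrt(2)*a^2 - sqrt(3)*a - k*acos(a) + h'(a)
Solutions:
 h(a) = C1 + sqrt(2)*a^4/4 + sqrt(2)*a^3/3 + sqrt(3)*a^2/2 - a + k*(a*acos(a) - sqrt(1 - a^2))


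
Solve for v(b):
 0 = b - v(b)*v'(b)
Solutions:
 v(b) = -sqrt(C1 + b^2)
 v(b) = sqrt(C1 + b^2)


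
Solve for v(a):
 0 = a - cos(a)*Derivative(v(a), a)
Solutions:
 v(a) = C1 + Integral(a/cos(a), a)


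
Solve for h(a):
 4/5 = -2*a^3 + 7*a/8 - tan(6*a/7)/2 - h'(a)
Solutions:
 h(a) = C1 - a^4/2 + 7*a^2/16 - 4*a/5 + 7*log(cos(6*a/7))/12


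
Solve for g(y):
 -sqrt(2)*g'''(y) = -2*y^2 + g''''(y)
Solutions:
 g(y) = C1 + C2*y + C3*y^2 + C4*exp(-sqrt(2)*y) + sqrt(2)*y^5/60 - y^4/12 + sqrt(2)*y^3/6


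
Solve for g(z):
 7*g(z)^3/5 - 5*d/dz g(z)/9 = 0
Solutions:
 g(z) = -5*sqrt(2)*sqrt(-1/(C1 + 63*z))/2
 g(z) = 5*sqrt(2)*sqrt(-1/(C1 + 63*z))/2


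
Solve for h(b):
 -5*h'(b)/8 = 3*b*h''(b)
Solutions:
 h(b) = C1 + C2*b^(19/24)


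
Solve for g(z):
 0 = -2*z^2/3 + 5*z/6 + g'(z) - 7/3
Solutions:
 g(z) = C1 + 2*z^3/9 - 5*z^2/12 + 7*z/3


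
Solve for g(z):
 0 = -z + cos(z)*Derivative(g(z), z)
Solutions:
 g(z) = C1 + Integral(z/cos(z), z)


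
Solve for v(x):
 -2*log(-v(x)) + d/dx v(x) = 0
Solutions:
 -li(-v(x)) = C1 + 2*x


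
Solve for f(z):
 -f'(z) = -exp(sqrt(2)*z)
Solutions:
 f(z) = C1 + sqrt(2)*exp(sqrt(2)*z)/2


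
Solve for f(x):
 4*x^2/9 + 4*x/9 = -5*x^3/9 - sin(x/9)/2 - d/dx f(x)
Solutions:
 f(x) = C1 - 5*x^4/36 - 4*x^3/27 - 2*x^2/9 + 9*cos(x/9)/2


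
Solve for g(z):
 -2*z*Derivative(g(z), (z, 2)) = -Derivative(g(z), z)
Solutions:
 g(z) = C1 + C2*z^(3/2)


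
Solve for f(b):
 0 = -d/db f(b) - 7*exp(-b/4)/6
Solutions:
 f(b) = C1 + 14*exp(-b/4)/3


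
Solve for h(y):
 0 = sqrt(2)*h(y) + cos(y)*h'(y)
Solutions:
 h(y) = C1*(sin(y) - 1)^(sqrt(2)/2)/(sin(y) + 1)^(sqrt(2)/2)


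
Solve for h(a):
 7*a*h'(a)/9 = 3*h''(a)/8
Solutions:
 h(a) = C1 + C2*erfi(2*sqrt(21)*a/9)


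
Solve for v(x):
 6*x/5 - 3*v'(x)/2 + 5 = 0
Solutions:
 v(x) = C1 + 2*x^2/5 + 10*x/3


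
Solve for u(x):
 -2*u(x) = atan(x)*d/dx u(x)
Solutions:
 u(x) = C1*exp(-2*Integral(1/atan(x), x))


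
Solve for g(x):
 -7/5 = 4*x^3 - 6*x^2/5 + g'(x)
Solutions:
 g(x) = C1 - x^4 + 2*x^3/5 - 7*x/5


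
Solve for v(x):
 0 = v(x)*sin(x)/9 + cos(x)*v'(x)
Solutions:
 v(x) = C1*cos(x)^(1/9)


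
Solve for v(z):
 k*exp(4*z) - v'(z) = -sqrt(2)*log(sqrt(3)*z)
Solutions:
 v(z) = C1 + k*exp(4*z)/4 + sqrt(2)*z*log(z) + sqrt(2)*z*(-1 + log(3)/2)


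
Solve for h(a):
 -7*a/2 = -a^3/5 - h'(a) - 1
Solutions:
 h(a) = C1 - a^4/20 + 7*a^2/4 - a


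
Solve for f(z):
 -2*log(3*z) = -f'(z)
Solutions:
 f(z) = C1 + 2*z*log(z) - 2*z + z*log(9)


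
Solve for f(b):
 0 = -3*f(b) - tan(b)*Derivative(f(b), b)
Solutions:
 f(b) = C1/sin(b)^3


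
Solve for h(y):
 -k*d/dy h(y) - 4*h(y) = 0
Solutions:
 h(y) = C1*exp(-4*y/k)


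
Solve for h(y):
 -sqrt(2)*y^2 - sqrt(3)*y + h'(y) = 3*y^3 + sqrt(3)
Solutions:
 h(y) = C1 + 3*y^4/4 + sqrt(2)*y^3/3 + sqrt(3)*y^2/2 + sqrt(3)*y


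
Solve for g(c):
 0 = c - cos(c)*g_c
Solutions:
 g(c) = C1 + Integral(c/cos(c), c)


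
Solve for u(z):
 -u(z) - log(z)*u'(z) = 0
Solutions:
 u(z) = C1*exp(-li(z))


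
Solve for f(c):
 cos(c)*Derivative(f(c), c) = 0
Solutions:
 f(c) = C1


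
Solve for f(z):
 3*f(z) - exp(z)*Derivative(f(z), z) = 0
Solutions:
 f(z) = C1*exp(-3*exp(-z))


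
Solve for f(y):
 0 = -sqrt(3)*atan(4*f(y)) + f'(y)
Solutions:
 Integral(1/atan(4*_y), (_y, f(y))) = C1 + sqrt(3)*y


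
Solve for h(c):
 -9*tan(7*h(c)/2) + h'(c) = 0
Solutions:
 h(c) = -2*asin(C1*exp(63*c/2))/7 + 2*pi/7
 h(c) = 2*asin(C1*exp(63*c/2))/7


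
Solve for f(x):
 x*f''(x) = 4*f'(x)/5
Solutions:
 f(x) = C1 + C2*x^(9/5)


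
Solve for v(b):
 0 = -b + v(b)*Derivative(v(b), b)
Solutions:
 v(b) = -sqrt(C1 + b^2)
 v(b) = sqrt(C1 + b^2)


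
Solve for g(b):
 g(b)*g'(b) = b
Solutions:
 g(b) = -sqrt(C1 + b^2)
 g(b) = sqrt(C1 + b^2)


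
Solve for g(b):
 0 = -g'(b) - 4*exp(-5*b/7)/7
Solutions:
 g(b) = C1 + 4*exp(-5*b/7)/5


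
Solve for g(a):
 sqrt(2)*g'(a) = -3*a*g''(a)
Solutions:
 g(a) = C1 + C2*a^(1 - sqrt(2)/3)


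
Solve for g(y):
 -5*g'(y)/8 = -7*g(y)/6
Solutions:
 g(y) = C1*exp(28*y/15)


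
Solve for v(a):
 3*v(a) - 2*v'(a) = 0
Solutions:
 v(a) = C1*exp(3*a/2)


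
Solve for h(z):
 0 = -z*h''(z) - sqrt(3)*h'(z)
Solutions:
 h(z) = C1 + C2*z^(1 - sqrt(3))


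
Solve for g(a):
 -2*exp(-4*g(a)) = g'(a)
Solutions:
 g(a) = log(-I*(C1 - 8*a)^(1/4))
 g(a) = log(I*(C1 - 8*a)^(1/4))
 g(a) = log(-(C1 - 8*a)^(1/4))
 g(a) = log(C1 - 8*a)/4


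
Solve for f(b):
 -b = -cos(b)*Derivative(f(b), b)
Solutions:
 f(b) = C1 + Integral(b/cos(b), b)


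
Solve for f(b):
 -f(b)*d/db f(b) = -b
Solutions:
 f(b) = -sqrt(C1 + b^2)
 f(b) = sqrt(C1 + b^2)


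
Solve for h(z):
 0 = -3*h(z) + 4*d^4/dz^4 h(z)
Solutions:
 h(z) = C1*exp(-sqrt(2)*3^(1/4)*z/2) + C2*exp(sqrt(2)*3^(1/4)*z/2) + C3*sin(sqrt(2)*3^(1/4)*z/2) + C4*cos(sqrt(2)*3^(1/4)*z/2)


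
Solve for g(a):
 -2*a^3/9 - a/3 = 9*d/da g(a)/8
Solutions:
 g(a) = C1 - 4*a^4/81 - 4*a^2/27


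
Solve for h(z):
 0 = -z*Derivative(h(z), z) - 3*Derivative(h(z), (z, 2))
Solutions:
 h(z) = C1 + C2*erf(sqrt(6)*z/6)


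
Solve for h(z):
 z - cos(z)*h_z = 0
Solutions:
 h(z) = C1 + Integral(z/cos(z), z)


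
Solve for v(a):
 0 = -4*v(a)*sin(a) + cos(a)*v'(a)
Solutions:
 v(a) = C1/cos(a)^4


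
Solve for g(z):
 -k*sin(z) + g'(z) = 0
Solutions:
 g(z) = C1 - k*cos(z)


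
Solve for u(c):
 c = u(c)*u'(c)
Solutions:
 u(c) = -sqrt(C1 + c^2)
 u(c) = sqrt(C1 + c^2)


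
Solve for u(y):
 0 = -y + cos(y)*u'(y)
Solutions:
 u(y) = C1 + Integral(y/cos(y), y)


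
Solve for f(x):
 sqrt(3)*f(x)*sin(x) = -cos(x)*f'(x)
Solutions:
 f(x) = C1*cos(x)^(sqrt(3))


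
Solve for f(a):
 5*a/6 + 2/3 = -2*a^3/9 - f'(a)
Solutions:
 f(a) = C1 - a^4/18 - 5*a^2/12 - 2*a/3


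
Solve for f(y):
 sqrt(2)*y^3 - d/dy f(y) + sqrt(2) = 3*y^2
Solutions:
 f(y) = C1 + sqrt(2)*y^4/4 - y^3 + sqrt(2)*y


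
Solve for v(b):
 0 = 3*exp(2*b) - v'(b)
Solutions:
 v(b) = C1 + 3*exp(2*b)/2


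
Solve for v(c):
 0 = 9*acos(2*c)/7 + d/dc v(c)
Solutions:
 v(c) = C1 - 9*c*acos(2*c)/7 + 9*sqrt(1 - 4*c^2)/14


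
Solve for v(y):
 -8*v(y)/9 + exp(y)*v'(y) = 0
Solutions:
 v(y) = C1*exp(-8*exp(-y)/9)


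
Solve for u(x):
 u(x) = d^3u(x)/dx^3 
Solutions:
 u(x) = C3*exp(x) + (C1*sin(sqrt(3)*x/2) + C2*cos(sqrt(3)*x/2))*exp(-x/2)


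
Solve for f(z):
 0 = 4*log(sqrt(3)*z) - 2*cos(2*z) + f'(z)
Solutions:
 f(z) = C1 - 4*z*log(z) - 2*z*log(3) + 4*z + sin(2*z)


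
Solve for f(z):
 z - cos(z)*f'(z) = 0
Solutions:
 f(z) = C1 + Integral(z/cos(z), z)


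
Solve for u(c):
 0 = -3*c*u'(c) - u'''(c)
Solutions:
 u(c) = C1 + Integral(C2*airyai(-3^(1/3)*c) + C3*airybi(-3^(1/3)*c), c)


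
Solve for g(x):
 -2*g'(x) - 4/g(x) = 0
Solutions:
 g(x) = -sqrt(C1 - 4*x)
 g(x) = sqrt(C1 - 4*x)


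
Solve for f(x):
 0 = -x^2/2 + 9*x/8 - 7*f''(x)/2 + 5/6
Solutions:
 f(x) = C1 + C2*x - x^4/84 + 3*x^3/56 + 5*x^2/42


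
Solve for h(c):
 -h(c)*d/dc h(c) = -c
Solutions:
 h(c) = -sqrt(C1 + c^2)
 h(c) = sqrt(C1 + c^2)


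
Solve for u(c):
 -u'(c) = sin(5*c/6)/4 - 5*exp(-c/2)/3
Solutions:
 u(c) = C1 + 3*cos(5*c/6)/10 - 10*exp(-c/2)/3


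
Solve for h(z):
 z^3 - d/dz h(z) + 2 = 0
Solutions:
 h(z) = C1 + z^4/4 + 2*z


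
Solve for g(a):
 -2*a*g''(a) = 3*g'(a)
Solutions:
 g(a) = C1 + C2/sqrt(a)


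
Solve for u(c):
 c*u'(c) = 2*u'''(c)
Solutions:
 u(c) = C1 + Integral(C2*airyai(2^(2/3)*c/2) + C3*airybi(2^(2/3)*c/2), c)


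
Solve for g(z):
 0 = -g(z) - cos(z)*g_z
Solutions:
 g(z) = C1*sqrt(sin(z) - 1)/sqrt(sin(z) + 1)


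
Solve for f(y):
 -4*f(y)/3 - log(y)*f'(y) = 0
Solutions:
 f(y) = C1*exp(-4*li(y)/3)


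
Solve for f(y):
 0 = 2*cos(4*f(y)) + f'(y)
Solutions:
 f(y) = -asin((C1 + exp(16*y))/(C1 - exp(16*y)))/4 + pi/4
 f(y) = asin((C1 + exp(16*y))/(C1 - exp(16*y)))/4


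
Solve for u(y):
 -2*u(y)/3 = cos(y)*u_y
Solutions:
 u(y) = C1*(sin(y) - 1)^(1/3)/(sin(y) + 1)^(1/3)


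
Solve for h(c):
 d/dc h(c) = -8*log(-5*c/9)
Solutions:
 h(c) = C1 - 8*c*log(-c) + 8*c*(-log(5) + 1 + 2*log(3))


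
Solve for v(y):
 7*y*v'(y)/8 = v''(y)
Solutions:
 v(y) = C1 + C2*erfi(sqrt(7)*y/4)


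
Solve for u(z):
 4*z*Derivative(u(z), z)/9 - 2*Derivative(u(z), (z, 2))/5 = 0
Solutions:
 u(z) = C1 + C2*erfi(sqrt(5)*z/3)


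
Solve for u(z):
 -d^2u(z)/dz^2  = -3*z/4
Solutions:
 u(z) = C1 + C2*z + z^3/8


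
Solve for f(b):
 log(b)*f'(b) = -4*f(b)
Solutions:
 f(b) = C1*exp(-4*li(b))


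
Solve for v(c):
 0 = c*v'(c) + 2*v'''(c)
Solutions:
 v(c) = C1 + Integral(C2*airyai(-2^(2/3)*c/2) + C3*airybi(-2^(2/3)*c/2), c)


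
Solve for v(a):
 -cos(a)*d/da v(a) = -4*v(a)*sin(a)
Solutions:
 v(a) = C1/cos(a)^4


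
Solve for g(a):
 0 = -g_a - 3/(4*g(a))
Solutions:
 g(a) = -sqrt(C1 - 6*a)/2
 g(a) = sqrt(C1 - 6*a)/2


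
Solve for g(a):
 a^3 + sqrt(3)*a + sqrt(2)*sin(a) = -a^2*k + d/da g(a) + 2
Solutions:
 g(a) = C1 + a^4/4 + a^3*k/3 + sqrt(3)*a^2/2 - 2*a - sqrt(2)*cos(a)


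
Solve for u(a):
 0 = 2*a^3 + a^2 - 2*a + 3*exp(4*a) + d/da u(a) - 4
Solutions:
 u(a) = C1 - a^4/2 - a^3/3 + a^2 + 4*a - 3*exp(4*a)/4


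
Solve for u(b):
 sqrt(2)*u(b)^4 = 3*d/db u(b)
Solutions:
 u(b) = (-1/(C1 + sqrt(2)*b))^(1/3)
 u(b) = (-1/(C1 + sqrt(2)*b))^(1/3)*(-1 - sqrt(3)*I)/2
 u(b) = (-1/(C1 + sqrt(2)*b))^(1/3)*(-1 + sqrt(3)*I)/2


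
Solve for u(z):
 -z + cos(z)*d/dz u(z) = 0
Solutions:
 u(z) = C1 + Integral(z/cos(z), z)


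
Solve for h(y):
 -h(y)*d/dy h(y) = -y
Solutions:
 h(y) = -sqrt(C1 + y^2)
 h(y) = sqrt(C1 + y^2)


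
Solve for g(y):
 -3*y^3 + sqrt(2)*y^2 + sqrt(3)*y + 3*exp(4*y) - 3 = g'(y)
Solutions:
 g(y) = C1 - 3*y^4/4 + sqrt(2)*y^3/3 + sqrt(3)*y^2/2 - 3*y + 3*exp(4*y)/4


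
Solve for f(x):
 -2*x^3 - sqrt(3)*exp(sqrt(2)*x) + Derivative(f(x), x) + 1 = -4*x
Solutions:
 f(x) = C1 + x^4/2 - 2*x^2 - x + sqrt(6)*exp(sqrt(2)*x)/2


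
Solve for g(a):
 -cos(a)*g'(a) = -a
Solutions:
 g(a) = C1 + Integral(a/cos(a), a)


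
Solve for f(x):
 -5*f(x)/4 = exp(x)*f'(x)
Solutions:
 f(x) = C1*exp(5*exp(-x)/4)


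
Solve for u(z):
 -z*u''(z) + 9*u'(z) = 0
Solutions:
 u(z) = C1 + C2*z^10


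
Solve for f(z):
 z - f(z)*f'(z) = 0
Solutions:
 f(z) = -sqrt(C1 + z^2)
 f(z) = sqrt(C1 + z^2)


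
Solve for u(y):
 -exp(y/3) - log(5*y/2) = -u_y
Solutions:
 u(y) = C1 + y*log(y) + y*(-1 - log(2) + log(5)) + 3*exp(y/3)


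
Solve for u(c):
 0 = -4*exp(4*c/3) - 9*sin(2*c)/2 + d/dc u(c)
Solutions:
 u(c) = C1 + 3*exp(4*c/3) - 9*cos(2*c)/4


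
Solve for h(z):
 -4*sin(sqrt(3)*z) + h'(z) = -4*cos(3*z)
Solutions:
 h(z) = C1 - 4*sin(3*z)/3 - 4*sqrt(3)*cos(sqrt(3)*z)/3


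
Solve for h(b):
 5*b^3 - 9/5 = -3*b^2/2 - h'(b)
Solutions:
 h(b) = C1 - 5*b^4/4 - b^3/2 + 9*b/5


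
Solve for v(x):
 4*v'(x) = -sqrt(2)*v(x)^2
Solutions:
 v(x) = 4/(C1 + sqrt(2)*x)


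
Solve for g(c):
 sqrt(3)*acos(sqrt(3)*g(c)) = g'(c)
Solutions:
 Integral(1/acos(sqrt(3)*_y), (_y, g(c))) = C1 + sqrt(3)*c


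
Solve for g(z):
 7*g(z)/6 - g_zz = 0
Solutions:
 g(z) = C1*exp(-sqrt(42)*z/6) + C2*exp(sqrt(42)*z/6)


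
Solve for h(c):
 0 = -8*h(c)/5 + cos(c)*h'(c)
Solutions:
 h(c) = C1*(sin(c) + 1)^(4/5)/(sin(c) - 1)^(4/5)


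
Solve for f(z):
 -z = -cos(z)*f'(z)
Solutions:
 f(z) = C1 + Integral(z/cos(z), z)


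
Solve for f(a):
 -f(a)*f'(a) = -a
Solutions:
 f(a) = -sqrt(C1 + a^2)
 f(a) = sqrt(C1 + a^2)


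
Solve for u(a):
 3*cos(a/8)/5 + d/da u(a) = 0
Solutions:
 u(a) = C1 - 24*sin(a/8)/5


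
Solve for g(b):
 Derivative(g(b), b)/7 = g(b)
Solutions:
 g(b) = C1*exp(7*b)


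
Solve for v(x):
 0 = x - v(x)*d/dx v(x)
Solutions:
 v(x) = -sqrt(C1 + x^2)
 v(x) = sqrt(C1 + x^2)


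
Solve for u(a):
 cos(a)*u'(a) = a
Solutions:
 u(a) = C1 + Integral(a/cos(a), a)


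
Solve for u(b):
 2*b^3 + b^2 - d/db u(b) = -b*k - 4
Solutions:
 u(b) = C1 + b^4/2 + b^3/3 + b^2*k/2 + 4*b


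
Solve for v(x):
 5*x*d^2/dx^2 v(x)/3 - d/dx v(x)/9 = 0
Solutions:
 v(x) = C1 + C2*x^(16/15)


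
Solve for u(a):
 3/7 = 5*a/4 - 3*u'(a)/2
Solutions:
 u(a) = C1 + 5*a^2/12 - 2*a/7


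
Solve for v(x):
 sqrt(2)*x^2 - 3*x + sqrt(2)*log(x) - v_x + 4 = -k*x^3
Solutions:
 v(x) = C1 + k*x^4/4 + sqrt(2)*x^3/3 - 3*x^2/2 + sqrt(2)*x*log(x) - sqrt(2)*x + 4*x


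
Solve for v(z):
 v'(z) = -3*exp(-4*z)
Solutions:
 v(z) = C1 + 3*exp(-4*z)/4


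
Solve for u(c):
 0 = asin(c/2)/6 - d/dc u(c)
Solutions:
 u(c) = C1 + c*asin(c/2)/6 + sqrt(4 - c^2)/6


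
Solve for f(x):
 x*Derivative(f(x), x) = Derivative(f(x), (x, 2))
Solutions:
 f(x) = C1 + C2*erfi(sqrt(2)*x/2)


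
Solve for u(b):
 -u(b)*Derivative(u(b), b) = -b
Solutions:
 u(b) = -sqrt(C1 + b^2)
 u(b) = sqrt(C1 + b^2)


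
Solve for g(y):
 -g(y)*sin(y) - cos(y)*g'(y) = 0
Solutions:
 g(y) = C1*cos(y)


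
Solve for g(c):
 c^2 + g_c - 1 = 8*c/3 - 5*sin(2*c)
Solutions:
 g(c) = C1 - c^3/3 + 4*c^2/3 + c + 5*cos(2*c)/2


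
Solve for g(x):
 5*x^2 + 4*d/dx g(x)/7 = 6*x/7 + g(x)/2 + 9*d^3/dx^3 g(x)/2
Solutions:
 g(x) = C1*exp(x*(16*882^(1/3)/(sqrt(1707321) + 1323)^(1/3) + 84^(1/3)*(sqrt(1707321) + 1323)^(1/3))/252)*sin(3^(1/6)*x*(-28^(1/3)*3^(2/3)*(sqrt(1707321) + 1323)^(1/3) + 48*98^(1/3)/(sqrt(1707321) + 1323)^(1/3))/252) + C2*exp(x*(16*882^(1/3)/(sqrt(1707321) + 1323)^(1/3) + 84^(1/3)*(sqrt(1707321) + 1323)^(1/3))/252)*cos(3^(1/6)*x*(-28^(1/3)*3^(2/3)*(sqrt(1707321) + 1323)^(1/3) + 48*98^(1/3)/(sqrt(1707321) + 1323)^(1/3))/252) + C3*exp(-x*(16*882^(1/3)/(sqrt(1707321) + 1323)^(1/3) + 84^(1/3)*(sqrt(1707321) + 1323)^(1/3))/126) + 10*x^2 + 148*x/7 + 1184/49


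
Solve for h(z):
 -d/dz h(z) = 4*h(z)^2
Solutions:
 h(z) = 1/(C1 + 4*z)


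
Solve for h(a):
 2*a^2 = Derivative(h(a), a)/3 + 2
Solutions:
 h(a) = C1 + 2*a^3 - 6*a


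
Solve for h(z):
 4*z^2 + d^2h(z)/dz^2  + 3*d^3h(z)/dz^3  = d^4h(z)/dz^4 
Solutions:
 h(z) = C1 + C2*z + C3*exp(z*(3 - sqrt(13))/2) + C4*exp(z*(3 + sqrt(13))/2) - z^4/3 + 4*z^3 - 40*z^2


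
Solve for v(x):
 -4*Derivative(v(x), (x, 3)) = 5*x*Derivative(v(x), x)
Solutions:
 v(x) = C1 + Integral(C2*airyai(-10^(1/3)*x/2) + C3*airybi(-10^(1/3)*x/2), x)


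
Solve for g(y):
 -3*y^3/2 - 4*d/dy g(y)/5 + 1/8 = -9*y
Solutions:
 g(y) = C1 - 15*y^4/32 + 45*y^2/8 + 5*y/32


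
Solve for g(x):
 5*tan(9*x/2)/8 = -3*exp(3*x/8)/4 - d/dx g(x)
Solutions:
 g(x) = C1 - 2*exp(3*x/8) + 5*log(cos(9*x/2))/36


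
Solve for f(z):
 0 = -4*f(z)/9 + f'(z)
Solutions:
 f(z) = C1*exp(4*z/9)


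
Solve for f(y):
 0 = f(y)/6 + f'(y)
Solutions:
 f(y) = C1*exp(-y/6)


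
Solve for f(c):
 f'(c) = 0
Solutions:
 f(c) = C1


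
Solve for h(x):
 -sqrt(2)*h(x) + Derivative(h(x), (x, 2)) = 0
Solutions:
 h(x) = C1*exp(-2^(1/4)*x) + C2*exp(2^(1/4)*x)


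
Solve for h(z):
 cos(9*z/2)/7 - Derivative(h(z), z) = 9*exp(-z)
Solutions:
 h(z) = C1 + 2*sin(9*z/2)/63 + 9*exp(-z)


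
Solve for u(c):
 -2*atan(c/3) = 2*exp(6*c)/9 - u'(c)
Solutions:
 u(c) = C1 + 2*c*atan(c/3) + exp(6*c)/27 - 3*log(c^2 + 9)


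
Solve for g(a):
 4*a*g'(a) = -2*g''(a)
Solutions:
 g(a) = C1 + C2*erf(a)


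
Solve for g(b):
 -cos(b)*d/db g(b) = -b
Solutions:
 g(b) = C1 + Integral(b/cos(b), b)


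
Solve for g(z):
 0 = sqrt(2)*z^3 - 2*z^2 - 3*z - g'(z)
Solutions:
 g(z) = C1 + sqrt(2)*z^4/4 - 2*z^3/3 - 3*z^2/2


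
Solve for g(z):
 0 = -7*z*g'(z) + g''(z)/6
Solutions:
 g(z) = C1 + C2*erfi(sqrt(21)*z)


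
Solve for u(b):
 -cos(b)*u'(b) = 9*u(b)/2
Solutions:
 u(b) = C1*(sin(b) - 1)^(1/4)*(sin(b)^2 - 2*sin(b) + 1)/((sin(b) + 1)^(1/4)*(sin(b)^2 + 2*sin(b) + 1))


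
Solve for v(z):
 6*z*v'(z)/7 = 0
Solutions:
 v(z) = C1


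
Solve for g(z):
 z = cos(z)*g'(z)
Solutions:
 g(z) = C1 + Integral(z/cos(z), z)


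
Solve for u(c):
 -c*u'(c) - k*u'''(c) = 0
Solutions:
 u(c) = C1 + Integral(C2*airyai(c*(-1/k)^(1/3)) + C3*airybi(c*(-1/k)^(1/3)), c)


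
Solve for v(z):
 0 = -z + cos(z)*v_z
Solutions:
 v(z) = C1 + Integral(z/cos(z), z)


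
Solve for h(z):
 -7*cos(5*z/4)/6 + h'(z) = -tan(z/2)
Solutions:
 h(z) = C1 + 2*log(cos(z/2)) + 14*sin(5*z/4)/15


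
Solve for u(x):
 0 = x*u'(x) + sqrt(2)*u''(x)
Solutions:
 u(x) = C1 + C2*erf(2^(1/4)*x/2)


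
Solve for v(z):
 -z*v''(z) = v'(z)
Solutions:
 v(z) = C1 + C2*log(z)


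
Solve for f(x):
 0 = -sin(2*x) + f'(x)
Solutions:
 f(x) = C1 - cos(2*x)/2


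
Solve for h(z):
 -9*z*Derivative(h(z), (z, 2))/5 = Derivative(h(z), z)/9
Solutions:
 h(z) = C1 + C2*z^(76/81)


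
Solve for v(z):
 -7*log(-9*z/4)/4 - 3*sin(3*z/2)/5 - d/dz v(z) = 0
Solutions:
 v(z) = C1 - 7*z*log(-z)/4 - 4*z*log(3) + z*log(6)/2 + 7*z/4 + 3*z*log(2) + 2*cos(3*z/2)/5


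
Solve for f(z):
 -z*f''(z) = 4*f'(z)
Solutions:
 f(z) = C1 + C2/z^3


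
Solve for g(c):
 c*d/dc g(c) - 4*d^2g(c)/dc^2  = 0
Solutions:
 g(c) = C1 + C2*erfi(sqrt(2)*c/4)


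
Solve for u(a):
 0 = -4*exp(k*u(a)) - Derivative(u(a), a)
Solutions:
 u(a) = Piecewise((log(1/(C1*k + 4*a*k))/k, Ne(k, 0)), (nan, True))
 u(a) = Piecewise((C1 - 4*a, Eq(k, 0)), (nan, True))


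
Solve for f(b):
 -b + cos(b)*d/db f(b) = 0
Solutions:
 f(b) = C1 + Integral(b/cos(b), b)


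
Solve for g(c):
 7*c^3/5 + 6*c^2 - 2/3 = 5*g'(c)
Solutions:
 g(c) = C1 + 7*c^4/100 + 2*c^3/5 - 2*c/15


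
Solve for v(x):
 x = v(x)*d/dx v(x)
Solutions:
 v(x) = -sqrt(C1 + x^2)
 v(x) = sqrt(C1 + x^2)


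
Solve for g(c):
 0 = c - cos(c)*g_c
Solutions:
 g(c) = C1 + Integral(c/cos(c), c)


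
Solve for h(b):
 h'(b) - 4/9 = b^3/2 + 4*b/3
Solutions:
 h(b) = C1 + b^4/8 + 2*b^2/3 + 4*b/9


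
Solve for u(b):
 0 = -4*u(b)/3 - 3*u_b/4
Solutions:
 u(b) = C1*exp(-16*b/9)


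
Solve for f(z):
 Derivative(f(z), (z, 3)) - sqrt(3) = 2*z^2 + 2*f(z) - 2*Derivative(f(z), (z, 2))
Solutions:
 f(z) = C1*exp(-z*(4/(3*sqrt(33) + 19)^(1/3) + (3*sqrt(33) + 19)^(1/3) + 4)/6)*sin(sqrt(3)*z*(-(3*sqrt(33) + 19)^(1/3) + 4/(3*sqrt(33) + 19)^(1/3))/6) + C2*exp(-z*(4/(3*sqrt(33) + 19)^(1/3) + (3*sqrt(33) + 19)^(1/3) + 4)/6)*cos(sqrt(3)*z*(-(3*sqrt(33) + 19)^(1/3) + 4/(3*sqrt(33) + 19)^(1/3))/6) + C3*exp(z*(-2 + 4/(3*sqrt(33) + 19)^(1/3) + (3*sqrt(33) + 19)^(1/3))/3) - z^2 - 2 - sqrt(3)/2


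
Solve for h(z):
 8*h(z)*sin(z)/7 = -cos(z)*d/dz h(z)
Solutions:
 h(z) = C1*cos(z)^(8/7)


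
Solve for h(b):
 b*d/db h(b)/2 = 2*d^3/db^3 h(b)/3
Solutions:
 h(b) = C1 + Integral(C2*airyai(6^(1/3)*b/2) + C3*airybi(6^(1/3)*b/2), b)


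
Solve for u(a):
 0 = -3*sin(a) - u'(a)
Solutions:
 u(a) = C1 + 3*cos(a)


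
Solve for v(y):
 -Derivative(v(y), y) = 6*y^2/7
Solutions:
 v(y) = C1 - 2*y^3/7


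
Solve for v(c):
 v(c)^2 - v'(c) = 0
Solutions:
 v(c) = -1/(C1 + c)


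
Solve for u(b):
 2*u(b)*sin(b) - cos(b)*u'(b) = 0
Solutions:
 u(b) = C1/cos(b)^2


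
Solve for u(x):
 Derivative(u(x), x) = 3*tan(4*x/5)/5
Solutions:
 u(x) = C1 - 3*log(cos(4*x/5))/4


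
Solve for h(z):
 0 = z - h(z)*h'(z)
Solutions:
 h(z) = -sqrt(C1 + z^2)
 h(z) = sqrt(C1 + z^2)


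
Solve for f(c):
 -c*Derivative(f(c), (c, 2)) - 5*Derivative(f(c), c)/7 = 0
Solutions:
 f(c) = C1 + C2*c^(2/7)


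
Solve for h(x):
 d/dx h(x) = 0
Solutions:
 h(x) = C1


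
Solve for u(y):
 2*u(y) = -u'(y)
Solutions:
 u(y) = C1*exp(-2*y)


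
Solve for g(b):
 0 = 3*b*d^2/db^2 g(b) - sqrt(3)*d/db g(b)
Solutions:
 g(b) = C1 + C2*b^(sqrt(3)/3 + 1)


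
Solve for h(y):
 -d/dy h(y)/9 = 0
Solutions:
 h(y) = C1


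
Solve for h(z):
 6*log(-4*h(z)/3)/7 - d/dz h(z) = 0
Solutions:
 -7*Integral(1/(log(-_y) - log(3) + 2*log(2)), (_y, h(z)))/6 = C1 - z


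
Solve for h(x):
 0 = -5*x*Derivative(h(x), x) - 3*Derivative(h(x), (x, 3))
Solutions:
 h(x) = C1 + Integral(C2*airyai(-3^(2/3)*5^(1/3)*x/3) + C3*airybi(-3^(2/3)*5^(1/3)*x/3), x)


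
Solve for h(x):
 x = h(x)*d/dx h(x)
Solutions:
 h(x) = -sqrt(C1 + x^2)
 h(x) = sqrt(C1 + x^2)


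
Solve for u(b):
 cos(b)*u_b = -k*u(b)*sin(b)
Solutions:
 u(b) = C1*exp(k*log(cos(b)))


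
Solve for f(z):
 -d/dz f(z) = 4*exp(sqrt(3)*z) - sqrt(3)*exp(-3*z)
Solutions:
 f(z) = C1 - 4*sqrt(3)*exp(sqrt(3)*z)/3 - sqrt(3)*exp(-3*z)/3


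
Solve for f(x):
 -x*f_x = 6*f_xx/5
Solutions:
 f(x) = C1 + C2*erf(sqrt(15)*x/6)


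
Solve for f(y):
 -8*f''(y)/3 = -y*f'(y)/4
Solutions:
 f(y) = C1 + C2*erfi(sqrt(3)*y/8)


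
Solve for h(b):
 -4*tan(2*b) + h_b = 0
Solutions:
 h(b) = C1 - 2*log(cos(2*b))


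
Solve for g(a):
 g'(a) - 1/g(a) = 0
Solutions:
 g(a) = -sqrt(C1 + 2*a)
 g(a) = sqrt(C1 + 2*a)


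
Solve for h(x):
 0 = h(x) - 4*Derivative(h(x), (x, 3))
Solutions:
 h(x) = C3*exp(2^(1/3)*x/2) + (C1*sin(2^(1/3)*sqrt(3)*x/4) + C2*cos(2^(1/3)*sqrt(3)*x/4))*exp(-2^(1/3)*x/4)


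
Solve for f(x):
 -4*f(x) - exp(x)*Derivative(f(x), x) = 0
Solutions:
 f(x) = C1*exp(4*exp(-x))


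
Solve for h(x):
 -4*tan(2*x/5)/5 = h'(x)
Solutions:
 h(x) = C1 + 2*log(cos(2*x/5))


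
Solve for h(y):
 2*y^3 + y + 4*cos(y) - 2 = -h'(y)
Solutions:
 h(y) = C1 - y^4/2 - y^2/2 + 2*y - 4*sin(y)


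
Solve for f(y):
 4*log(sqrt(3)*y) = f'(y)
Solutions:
 f(y) = C1 + 4*y*log(y) - 4*y + y*log(9)


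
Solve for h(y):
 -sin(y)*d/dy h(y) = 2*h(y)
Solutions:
 h(y) = C1*(cos(y) + 1)/(cos(y) - 1)


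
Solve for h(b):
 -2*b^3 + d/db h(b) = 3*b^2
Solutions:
 h(b) = C1 + b^4/2 + b^3


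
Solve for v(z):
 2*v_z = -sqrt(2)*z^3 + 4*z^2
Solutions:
 v(z) = C1 - sqrt(2)*z^4/8 + 2*z^3/3


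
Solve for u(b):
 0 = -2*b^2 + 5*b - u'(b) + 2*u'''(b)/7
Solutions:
 u(b) = C1 + C2*exp(-sqrt(14)*b/2) + C3*exp(sqrt(14)*b/2) - 2*b^3/3 + 5*b^2/2 - 8*b/7
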